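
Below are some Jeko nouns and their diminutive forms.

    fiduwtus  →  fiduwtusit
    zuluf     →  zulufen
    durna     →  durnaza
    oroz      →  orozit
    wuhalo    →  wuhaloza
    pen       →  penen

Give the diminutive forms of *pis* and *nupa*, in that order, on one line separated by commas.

pisit, nupaza

The suffix is conditioned by the final sound: -it when the stem ends in a sibilant (*fiduwtus*, *oroz*); -en when the stem ends in a non-sibilant consonant (*zuluf*, *pen*); -za when the stem ends in a vowel (*durna*, *wuhalo*).
*pis* — final sound /s/ (a sibilant) → -it → *pisit*.
Since the final sound of *nupa* is /a/ (a vowel), it takes -za, giving *nupaza*.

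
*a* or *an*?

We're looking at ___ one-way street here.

a

The indefinite article is chosen by the initial *sound* of the following word, not its spelling.
*one-way* begins with the sound /wʌ/ (*one* pronounced /wʌn/) — a consonant sound.
So the article is *a*: We're looking at a one-way street here.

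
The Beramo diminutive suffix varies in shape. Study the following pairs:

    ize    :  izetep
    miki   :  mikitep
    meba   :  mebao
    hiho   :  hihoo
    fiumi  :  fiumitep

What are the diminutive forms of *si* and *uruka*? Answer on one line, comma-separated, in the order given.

sitep, urukao

The suffix is conditioned by the last vowel: -tep when the last vowel of the stem is a front vowel (*ize*, *miki*, *fiumi*); -o when the last vowel of the stem is a back vowel (*meba*, *hiho*).
Since the last vowel of *si* is /i/ (a front vowel), it takes -tep, giving *sitep*.
*uruka* — last vowel /a/ (a back vowel) → -o → *urukao*.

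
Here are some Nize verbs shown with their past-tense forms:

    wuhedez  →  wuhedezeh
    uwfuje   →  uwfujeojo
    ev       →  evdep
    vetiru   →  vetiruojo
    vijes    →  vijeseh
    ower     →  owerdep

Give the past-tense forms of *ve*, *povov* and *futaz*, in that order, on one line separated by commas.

veojo, povovdep, futazeh

The alternation tracks the final sound of the stem — -eh when the stem ends in a sibilant (*wuhedez*, *vijes*); -dep when the stem ends in a non-sibilant consonant (*ev*, *ower*); -ojo when the stem ends in a vowel (*uwfuje*, *vetiru*).
The final sound of *ve* is /e/, which is a vowel, so the suffix is -ojo, giving *veojo*.
*povov*: final sound = /v/, a non-sibilant consonant → -dep → *povovdep*.
*futaz* — final sound /z/ (a sibilant) → -eh → *futazeh*.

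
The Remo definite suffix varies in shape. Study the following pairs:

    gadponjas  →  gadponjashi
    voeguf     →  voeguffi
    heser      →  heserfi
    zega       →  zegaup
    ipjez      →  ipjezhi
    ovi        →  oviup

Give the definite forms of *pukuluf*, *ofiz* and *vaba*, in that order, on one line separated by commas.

Looking at the final sound of each stem: -hi when the stem ends in a sibilant (*gadponjas*, *ipjez*); -fi when the stem ends in a non-sibilant consonant (*voeguf*, *heser*); -up when the stem ends in a vowel (*zega*, *ovi*).
The final sound of *pukuluf* is /f/, which is a non-sibilant consonant, so the suffix is -fi, giving *pukuluffi*.
The final sound of *ofiz* is /z/, which is a sibilant, so the suffix is -hi, giving *ofizhi*.
The final sound of *vaba* is /a/, which is a vowel, so the suffix is -up, giving *vabaup*.

pukuluffi, ofizhi, vabaup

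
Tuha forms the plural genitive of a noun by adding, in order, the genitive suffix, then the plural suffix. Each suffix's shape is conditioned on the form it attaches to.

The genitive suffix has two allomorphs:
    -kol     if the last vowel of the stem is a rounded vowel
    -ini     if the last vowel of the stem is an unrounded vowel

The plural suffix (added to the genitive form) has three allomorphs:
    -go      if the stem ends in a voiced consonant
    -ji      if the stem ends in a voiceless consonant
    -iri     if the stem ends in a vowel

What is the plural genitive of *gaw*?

gawiniiri

*gaw*: last vowel = /a/, an unrounded vowel → -ini → *gawini*.
The genitive form *gawini* — final sound /i/ (a vowel) → -iri → *gawiniiri*.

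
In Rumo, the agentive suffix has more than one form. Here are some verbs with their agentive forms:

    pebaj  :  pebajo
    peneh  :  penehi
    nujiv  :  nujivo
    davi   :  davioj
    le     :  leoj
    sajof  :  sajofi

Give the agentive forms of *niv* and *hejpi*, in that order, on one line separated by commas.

The alternation tracks the final sound of the stem — -i when the stem ends in a voiceless consonant (*peneh*, *sajof*); -o when the stem ends in a voiced consonant (*pebaj*, *nujiv*); -oj when the stem ends in a vowel (*davi*, *le*).
Since the final sound of *niv* is /v/ (a voiced consonant), it takes -o, giving *nivo*.
*hejpi*: final sound = /i/, a vowel → -oj → *hejpioj*.

nivo, hejpioj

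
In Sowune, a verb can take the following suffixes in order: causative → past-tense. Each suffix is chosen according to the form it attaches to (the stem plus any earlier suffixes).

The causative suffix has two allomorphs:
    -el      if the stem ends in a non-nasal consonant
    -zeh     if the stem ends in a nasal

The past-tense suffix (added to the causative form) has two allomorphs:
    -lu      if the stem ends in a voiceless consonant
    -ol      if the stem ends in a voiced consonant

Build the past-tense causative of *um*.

Since the final consonant of *um* is /m/ (a nasal), it takes -zeh, giving *umzeh*.
The causative form *umzeh*: final consonant = /h/, voiceless → -lu → *umzehlu*.

umzehlu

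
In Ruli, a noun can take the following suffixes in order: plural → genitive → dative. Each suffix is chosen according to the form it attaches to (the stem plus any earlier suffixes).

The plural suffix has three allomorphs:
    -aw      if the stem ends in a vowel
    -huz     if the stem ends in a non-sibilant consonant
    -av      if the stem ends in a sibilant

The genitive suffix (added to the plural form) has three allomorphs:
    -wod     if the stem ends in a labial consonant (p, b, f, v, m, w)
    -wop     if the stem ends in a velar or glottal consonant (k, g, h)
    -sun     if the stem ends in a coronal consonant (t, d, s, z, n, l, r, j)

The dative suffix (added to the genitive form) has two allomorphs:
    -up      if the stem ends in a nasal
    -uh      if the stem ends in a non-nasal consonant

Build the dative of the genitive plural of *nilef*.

nilefhuzsunup

*nilef*: final sound = /f/, a non-sibilant consonant → -huz → *nilefhuz*.
The plural form *nilefhuz*: final consonant = /z/, coronal → -sun → *nilefhuzsun*.
Since the final consonant of the genitive form *nilefhuzsun* is /n/ (a nasal), it takes -up, giving *nilefhuzsunup*.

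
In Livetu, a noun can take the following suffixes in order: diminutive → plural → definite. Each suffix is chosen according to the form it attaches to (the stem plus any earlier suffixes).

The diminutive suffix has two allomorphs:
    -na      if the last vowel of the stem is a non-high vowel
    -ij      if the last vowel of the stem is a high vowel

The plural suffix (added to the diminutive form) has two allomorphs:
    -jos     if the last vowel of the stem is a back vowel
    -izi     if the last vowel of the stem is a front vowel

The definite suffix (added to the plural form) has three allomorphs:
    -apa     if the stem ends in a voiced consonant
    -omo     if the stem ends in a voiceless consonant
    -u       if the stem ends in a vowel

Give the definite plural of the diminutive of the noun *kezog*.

*kezog* — last vowel /o/ (a non-high vowel) → -na → *kezogna*.
Since the last vowel of the diminutive form *kezogna* is /a/ (a back vowel), it takes -jos, giving *kezognajos*.
The plural form *kezognajos*: final sound = /s/, a voiceless consonant → -omo → *kezognajosomo*.

kezognajosomo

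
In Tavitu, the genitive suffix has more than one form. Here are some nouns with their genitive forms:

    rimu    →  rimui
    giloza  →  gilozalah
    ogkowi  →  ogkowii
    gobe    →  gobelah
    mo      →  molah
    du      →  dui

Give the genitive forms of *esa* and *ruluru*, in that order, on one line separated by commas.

esalah, rulurui

The suffix is conditioned by the last vowel: -i when the last vowel of the stem is a high vowel (*rimu*, *ogkowi*, *du*); -lah when the last vowel of the stem is a non-high vowel (*giloza*, *gobe*, *mo*).
*esa*: last vowel = /a/, a non-high vowel → -lah → *esalah*.
*ruluru*: last vowel = /u/, a high vowel → -i → *rulurui*.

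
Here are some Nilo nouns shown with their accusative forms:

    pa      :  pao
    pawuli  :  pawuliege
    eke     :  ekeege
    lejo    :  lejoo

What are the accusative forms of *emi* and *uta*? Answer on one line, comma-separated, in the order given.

emiege, utao

Looking at the last vowel of each stem: -ege when the last vowel of the stem is a front vowel (*pawuli*, *eke*); -o when the last vowel of the stem is a back vowel (*pa*, *lejo*).
The last vowel of *emi* is /i/, which is a front vowel, so the suffix is -ege, giving *emiege*.
*uta*: last vowel = /a/, a back vowel → -o → *utao*.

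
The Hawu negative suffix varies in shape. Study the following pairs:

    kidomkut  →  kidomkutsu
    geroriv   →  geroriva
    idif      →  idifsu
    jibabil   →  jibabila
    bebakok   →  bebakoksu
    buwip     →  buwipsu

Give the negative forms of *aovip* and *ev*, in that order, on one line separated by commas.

aovipsu, eva

The pattern is voicing of the final consonant: -su when the stem ends in a voiceless consonant (*kidomkut*, *idif*, *bebakok*, *buwip*); -a when the stem ends in a voiced consonant (*geroriv*, *jibabil*).
The final consonant of *aovip* is /p/, which is voiceless, so the suffix is -su, giving *aovipsu*.
The final consonant of *ev* is /v/, which is voiced, so the suffix is -a, giving *eva*.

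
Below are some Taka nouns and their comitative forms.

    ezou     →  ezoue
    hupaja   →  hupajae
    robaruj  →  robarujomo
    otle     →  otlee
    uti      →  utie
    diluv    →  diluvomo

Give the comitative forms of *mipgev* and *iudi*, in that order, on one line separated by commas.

mipgevomo, iudie

Looking at the final sound of each stem: -omo when the stem ends in a consonant (*robaruj*, *diluv*); -e when the stem ends in a vowel (*ezou*, *hupaja*, *otle*, *uti*).
*mipgev*: final sound = /v/, a consonant → -omo → *mipgevomo*.
*iudi* — final sound /i/ (a vowel) → -e → *iudie*.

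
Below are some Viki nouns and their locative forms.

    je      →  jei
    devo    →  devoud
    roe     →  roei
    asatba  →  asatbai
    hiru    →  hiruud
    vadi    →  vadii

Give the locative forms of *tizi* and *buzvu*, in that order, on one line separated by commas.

Looking at the last vowel of each stem: -ud when the last vowel of the stem is a rounded vowel (*devo*, *hiru*); -i when the last vowel of the stem is an unrounded vowel (*je*, *roe*, *asatba*, *vadi*).
The last vowel of *tizi* is /i/, which is an unrounded vowel, so the suffix is -i, giving *tizii*.
Since the last vowel of *buzvu* is /u/ (a rounded vowel), it takes -ud, giving *buzvuud*.

tizii, buzvuud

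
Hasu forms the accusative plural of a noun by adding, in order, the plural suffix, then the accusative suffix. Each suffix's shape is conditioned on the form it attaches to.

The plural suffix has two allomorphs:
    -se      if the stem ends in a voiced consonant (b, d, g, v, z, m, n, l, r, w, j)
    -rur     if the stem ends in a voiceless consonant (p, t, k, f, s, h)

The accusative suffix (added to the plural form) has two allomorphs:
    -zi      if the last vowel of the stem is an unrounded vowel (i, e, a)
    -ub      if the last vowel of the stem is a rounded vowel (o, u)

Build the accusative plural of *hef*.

*hef* — final consonant /f/ (voiceless) → -rur → *hefrur*.
The plural form *hefrur* — last vowel /u/ (a rounded vowel) → -ub → *hefrurub*.

hefrurub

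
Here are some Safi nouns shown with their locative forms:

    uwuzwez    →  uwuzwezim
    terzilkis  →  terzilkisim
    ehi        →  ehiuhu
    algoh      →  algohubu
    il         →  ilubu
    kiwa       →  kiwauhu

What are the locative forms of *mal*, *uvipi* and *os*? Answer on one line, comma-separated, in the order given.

malubu, uvipiuhu, osim

The alternation tracks the final sound of the stem — -im when the stem ends in a sibilant (*uwuzwez*, *terzilkis*); -ubu when the stem ends in a non-sibilant consonant (*algoh*, *il*); -uhu when the stem ends in a vowel (*ehi*, *kiwa*).
*mal* — final sound /l/ (a non-sibilant consonant) → -ubu → *malubu*.
*uvipi*: final sound = /i/, a vowel → -uhu → *uvipiuhu*.
The final sound of *os* is /s/, which is a sibilant, so the suffix is -im, giving *osim*.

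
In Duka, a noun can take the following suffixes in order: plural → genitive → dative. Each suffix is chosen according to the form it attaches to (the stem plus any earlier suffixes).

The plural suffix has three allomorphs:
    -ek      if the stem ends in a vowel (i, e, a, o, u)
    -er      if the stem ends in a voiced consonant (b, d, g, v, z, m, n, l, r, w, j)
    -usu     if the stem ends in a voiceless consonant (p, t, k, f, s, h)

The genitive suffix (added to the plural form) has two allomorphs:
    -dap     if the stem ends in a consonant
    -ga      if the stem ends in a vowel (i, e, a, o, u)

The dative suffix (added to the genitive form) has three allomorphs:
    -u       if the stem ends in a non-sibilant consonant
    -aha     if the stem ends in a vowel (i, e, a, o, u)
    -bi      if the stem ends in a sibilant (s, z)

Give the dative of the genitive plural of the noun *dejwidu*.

dejwiduekdapu

The final sound of *dejwidu* is /u/, which is a vowel, so the plural suffix is -ek, giving *dejwiduek*.
The plural form *dejwiduek*: final sound = /k/, a consonant → -dap → *dejwiduekdap*.
The genitive form *dejwiduekdap*: final sound = /p/, a non-sibilant consonant → -u → *dejwiduekdapu*.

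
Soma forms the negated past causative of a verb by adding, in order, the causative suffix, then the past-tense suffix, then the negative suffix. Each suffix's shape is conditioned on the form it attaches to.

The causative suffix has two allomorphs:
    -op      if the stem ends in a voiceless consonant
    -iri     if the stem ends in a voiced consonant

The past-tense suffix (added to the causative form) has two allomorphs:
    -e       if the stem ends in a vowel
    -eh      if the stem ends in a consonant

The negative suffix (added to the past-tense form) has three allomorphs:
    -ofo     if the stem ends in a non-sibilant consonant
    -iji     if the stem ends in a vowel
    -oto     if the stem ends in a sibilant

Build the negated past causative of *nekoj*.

nekojirieiji

*nekoj*: final consonant = /j/, voiced → -iri → *nekojiri*.
The final sound of the causative form *nekojiri* is /i/, which is a vowel, so the past-tense suffix is -e, giving *nekojirie*.
The past-tense form *nekojirie* — final sound /e/ (a vowel) → -iji → *nekojirieiji*.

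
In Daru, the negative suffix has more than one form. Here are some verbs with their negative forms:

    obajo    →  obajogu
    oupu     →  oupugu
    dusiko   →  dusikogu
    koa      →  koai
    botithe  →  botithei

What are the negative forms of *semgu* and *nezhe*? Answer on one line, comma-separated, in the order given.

semgugu, nezhei

The pattern is rounding harmony: -gu when the last vowel of the stem is a rounded vowel (*obajo*, *oupu*, *dusiko*); -i when the last vowel of the stem is an unrounded vowel (*koa*, *botithe*).
*semgu* — last vowel /u/ (a rounded vowel) → -gu → *semgugu*.
*nezhe*: last vowel = /e/, an unrounded vowel → -i → *nezhei*.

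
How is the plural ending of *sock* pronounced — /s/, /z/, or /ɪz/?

The stem *sock* ends in a voiceless non-sibilant consonant.
The plural suffix surfaces as /ɪz/ after sibilants, /s/ after other voiceless consonants, and /z/ after other voiced sounds.
So the plural -s on *sock* is pronounced /s/.

/s/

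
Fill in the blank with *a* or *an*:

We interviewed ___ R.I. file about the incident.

an

The indefinite article is chosen by the initial *sound* of the following word, not its spelling.
The initialism *R.I.* is read letter by letter; the first letter, R, is pronounced /ɑr/, which begins with a vowel sound.
So the article is *an*: We interviewed an R.I. file about the incident.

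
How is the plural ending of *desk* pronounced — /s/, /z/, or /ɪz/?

The stem *desk* ends in a voiceless non-sibilant consonant.
The plural suffix surfaces as /ɪz/ after sibilants, /s/ after other voiceless consonants, and /z/ after other voiced sounds.
So the plural -s on *desk* is pronounced /s/.

/s/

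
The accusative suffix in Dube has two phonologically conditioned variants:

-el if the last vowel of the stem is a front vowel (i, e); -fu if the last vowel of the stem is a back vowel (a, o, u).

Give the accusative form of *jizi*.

*jizi* — last vowel /i/ (a front vowel) → -el → *jiziel*.

jiziel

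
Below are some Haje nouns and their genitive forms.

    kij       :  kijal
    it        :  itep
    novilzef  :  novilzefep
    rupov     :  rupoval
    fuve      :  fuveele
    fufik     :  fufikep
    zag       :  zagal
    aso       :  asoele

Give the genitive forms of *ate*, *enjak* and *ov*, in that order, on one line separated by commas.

ateele, enjakep, oval

The alternation tracks the final sound of the stem — -ep when the stem ends in a voiceless consonant (*it*, *novilzef*, *fufik*); -al when the stem ends in a voiced consonant (*kij*, *rupov*, *zag*); -ele when the stem ends in a vowel (*fuve*, *aso*).
Since the final sound of *ate* is /e/ (a vowel), it takes -ele, giving *ateele*.
The final sound of *enjak* is /k/, which is a voiceless consonant, so the suffix is -ep, giving *enjakep*.
*ov*: final sound = /v/, a voiced consonant → -al → *oval*.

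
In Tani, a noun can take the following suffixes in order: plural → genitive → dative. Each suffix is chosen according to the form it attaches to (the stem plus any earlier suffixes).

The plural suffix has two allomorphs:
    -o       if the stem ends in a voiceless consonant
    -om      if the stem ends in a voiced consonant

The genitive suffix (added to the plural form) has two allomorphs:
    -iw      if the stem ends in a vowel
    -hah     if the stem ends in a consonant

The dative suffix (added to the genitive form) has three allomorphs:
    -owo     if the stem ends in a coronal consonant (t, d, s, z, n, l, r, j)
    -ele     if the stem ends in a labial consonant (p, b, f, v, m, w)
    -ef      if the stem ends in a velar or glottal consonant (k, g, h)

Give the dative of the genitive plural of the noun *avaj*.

avajomhahef

*avaj*: final consonant = /j/, voiced → -om → *avajom*.
The plural form *avajom*: final sound = /m/, a consonant → -hah → *avajomhah*.
The genitive form *avajomhah*: final consonant = /h/, velar/glottal → -ef → *avajomhahef*.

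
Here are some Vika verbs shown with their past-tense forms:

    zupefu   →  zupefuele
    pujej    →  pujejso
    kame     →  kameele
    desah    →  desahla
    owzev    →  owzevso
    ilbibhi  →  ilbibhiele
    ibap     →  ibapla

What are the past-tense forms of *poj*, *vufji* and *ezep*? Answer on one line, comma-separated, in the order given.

pojso, vufjiele, ezepla

The alternation tracks the final sound of the stem — -la when the stem ends in a voiceless consonant (*desah*, *ibap*); -so when the stem ends in a voiced consonant (*pujej*, *owzev*); -ele when the stem ends in a vowel (*zupefu*, *kame*, *ilbibhi*).
Since the final sound of *poj* is /j/ (a voiced consonant), it takes -so, giving *pojso*.
The final sound of *vufji* is /i/, which is a vowel, so the suffix is -ele, giving *vufjiele*.
The final sound of *ezep* is /p/, which is a voiceless consonant, so the suffix is -la, giving *ezepla*.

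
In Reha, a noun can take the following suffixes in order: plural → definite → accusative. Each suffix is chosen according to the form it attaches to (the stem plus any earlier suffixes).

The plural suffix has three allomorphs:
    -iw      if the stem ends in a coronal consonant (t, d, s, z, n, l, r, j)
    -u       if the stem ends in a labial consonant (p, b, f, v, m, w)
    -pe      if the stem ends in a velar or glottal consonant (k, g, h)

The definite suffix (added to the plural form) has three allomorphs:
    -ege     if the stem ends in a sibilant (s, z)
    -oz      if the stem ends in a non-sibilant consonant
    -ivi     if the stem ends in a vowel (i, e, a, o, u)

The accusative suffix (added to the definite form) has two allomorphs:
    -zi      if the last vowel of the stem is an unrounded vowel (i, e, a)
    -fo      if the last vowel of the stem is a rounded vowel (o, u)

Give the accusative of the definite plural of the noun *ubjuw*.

*ubjuw*: final consonant = /w/, labial → -u → *ubjuwu*.
The final sound of the plural form *ubjuwu* is /u/, which is a vowel, so the definite suffix is -ivi, giving *ubjuwuivi*.
Since the last vowel of the definite form *ubjuwuivi* is /i/ (an unrounded vowel), it takes -zi, giving *ubjuwuivizi*.

ubjuwuivizi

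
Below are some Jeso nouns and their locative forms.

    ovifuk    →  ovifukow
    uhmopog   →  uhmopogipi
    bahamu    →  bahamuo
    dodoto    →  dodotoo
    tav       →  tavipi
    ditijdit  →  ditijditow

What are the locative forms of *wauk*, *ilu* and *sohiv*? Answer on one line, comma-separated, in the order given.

The suffix is conditioned by the final sound: -ow when the stem ends in a voiceless consonant (*ovifuk*, *ditijdit*); -ipi when the stem ends in a voiced consonant (*uhmopog*, *tav*); -o when the stem ends in a vowel (*bahamu*, *dodoto*).
*wauk*: final sound = /k/, a voiceless consonant → -ow → *waukow*.
The final sound of *ilu* is /u/, which is a vowel, so the suffix is -o, giving *iluo*.
*sohiv*: final sound = /v/, a voiced consonant → -ipi → *sohivipi*.

waukow, iluo, sohivipi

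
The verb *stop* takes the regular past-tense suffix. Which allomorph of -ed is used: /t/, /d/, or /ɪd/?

The stem *stop* ends in a voiceless consonant other than /t/.
The -ed suffix is realized as /ɪd/ after /t, d/; as /t/ after other voiceless consonants; and as /d/ after other voiced sounds.
So -ed on *stop* is pronounced /t/.

/t/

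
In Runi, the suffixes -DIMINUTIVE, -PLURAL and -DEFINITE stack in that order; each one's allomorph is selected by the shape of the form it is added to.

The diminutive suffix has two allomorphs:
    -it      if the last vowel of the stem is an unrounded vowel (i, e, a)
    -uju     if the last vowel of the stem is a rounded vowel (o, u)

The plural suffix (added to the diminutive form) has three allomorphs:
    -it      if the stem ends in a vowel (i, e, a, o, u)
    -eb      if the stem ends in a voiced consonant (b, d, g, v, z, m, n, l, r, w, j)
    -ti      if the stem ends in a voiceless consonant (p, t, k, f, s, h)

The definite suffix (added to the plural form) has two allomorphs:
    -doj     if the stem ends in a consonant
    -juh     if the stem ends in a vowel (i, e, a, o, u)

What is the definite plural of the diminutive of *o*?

*o*: last vowel = /o/, a rounded vowel → -uju → *ouju*.
The diminutive form *ouju* — final sound /u/ (a vowel) → -it → *oujuit*.
The plural form *oujuit*: final sound = /t/, a consonant → -doj → *oujuitdoj*.

oujuitdoj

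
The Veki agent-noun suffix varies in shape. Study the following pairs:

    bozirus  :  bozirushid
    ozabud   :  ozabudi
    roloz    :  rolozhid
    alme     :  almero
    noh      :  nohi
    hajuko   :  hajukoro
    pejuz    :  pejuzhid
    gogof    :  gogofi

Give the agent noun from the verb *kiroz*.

Looking at the final sound of each stem: -hid when the stem ends in a sibilant (*bozirus*, *roloz*, *pejuz*); -i when the stem ends in a non-sibilant consonant (*ozabud*, *noh*, *gogof*); -ro when the stem ends in a vowel (*alme*, *hajuko*).
Since the final sound of *kiroz* is /z/ (a sibilant), it takes -hid, giving *kirozhid*.

kirozhid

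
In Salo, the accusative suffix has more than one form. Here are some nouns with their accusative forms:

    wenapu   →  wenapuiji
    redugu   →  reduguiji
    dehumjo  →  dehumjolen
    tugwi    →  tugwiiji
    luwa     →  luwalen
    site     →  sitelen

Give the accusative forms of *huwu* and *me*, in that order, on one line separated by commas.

The suffix is conditioned by the last vowel: -iji when the last vowel of the stem is a high vowel (*wenapu*, *redugu*, *tugwi*); -len when the last vowel of the stem is a non-high vowel (*dehumjo*, *luwa*, *site*).
The last vowel of *huwu* is /u/, which is a high vowel, so the suffix is -iji, giving *huwuiji*.
*me*: last vowel = /e/, a non-high vowel → -len → *melen*.

huwuiji, melen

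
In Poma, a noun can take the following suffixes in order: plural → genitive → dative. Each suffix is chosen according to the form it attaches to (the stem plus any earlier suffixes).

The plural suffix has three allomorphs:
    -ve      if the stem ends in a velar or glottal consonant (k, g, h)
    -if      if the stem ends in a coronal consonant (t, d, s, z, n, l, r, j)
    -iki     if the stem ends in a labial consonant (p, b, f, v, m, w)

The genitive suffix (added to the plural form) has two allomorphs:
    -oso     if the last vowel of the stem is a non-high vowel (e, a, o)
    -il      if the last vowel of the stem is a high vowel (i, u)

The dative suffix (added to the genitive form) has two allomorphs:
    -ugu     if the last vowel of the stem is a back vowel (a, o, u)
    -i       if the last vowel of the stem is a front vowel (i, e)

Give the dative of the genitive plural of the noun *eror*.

erorifili

*eror*: final consonant = /r/, coronal → -if → *erorif*.
The plural form *erorif* — last vowel /i/ (a high vowel) → -il → *erorifil*.
The genitive form *erorifil* — last vowel /i/ (a front vowel) → -i → *erorifili*.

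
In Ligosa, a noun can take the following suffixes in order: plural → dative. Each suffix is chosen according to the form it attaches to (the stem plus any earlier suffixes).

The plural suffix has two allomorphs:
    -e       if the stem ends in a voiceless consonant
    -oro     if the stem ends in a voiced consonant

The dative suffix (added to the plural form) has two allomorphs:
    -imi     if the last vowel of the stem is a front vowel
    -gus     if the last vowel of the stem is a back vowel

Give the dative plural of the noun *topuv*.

topuvorogus

*topuv* — final consonant /v/ (voiced) → -oro → *topuvoro*.
The plural form *topuvoro* — last vowel /o/ (a back vowel) → -gus → *topuvorogus*.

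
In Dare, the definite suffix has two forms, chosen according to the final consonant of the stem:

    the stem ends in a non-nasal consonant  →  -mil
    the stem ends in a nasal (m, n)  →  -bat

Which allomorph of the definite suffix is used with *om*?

-bat

The final consonant of *om* is /m/, which is a nasal, so the suffix is -bat.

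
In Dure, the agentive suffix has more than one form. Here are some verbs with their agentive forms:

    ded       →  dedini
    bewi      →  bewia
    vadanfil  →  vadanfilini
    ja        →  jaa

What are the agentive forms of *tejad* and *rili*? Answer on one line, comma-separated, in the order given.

The suffix is conditioned by the final sound: -ini when the stem ends in a consonant (*ded*, *vadanfil*); -a when the stem ends in a vowel (*bewi*, *ja*).
*tejad*: final sound = /d/, a consonant → -ini → *tejadini*.
Since the final sound of *rili* is /i/ (a vowel), it takes -a, giving *rilia*.

tejadini, rilia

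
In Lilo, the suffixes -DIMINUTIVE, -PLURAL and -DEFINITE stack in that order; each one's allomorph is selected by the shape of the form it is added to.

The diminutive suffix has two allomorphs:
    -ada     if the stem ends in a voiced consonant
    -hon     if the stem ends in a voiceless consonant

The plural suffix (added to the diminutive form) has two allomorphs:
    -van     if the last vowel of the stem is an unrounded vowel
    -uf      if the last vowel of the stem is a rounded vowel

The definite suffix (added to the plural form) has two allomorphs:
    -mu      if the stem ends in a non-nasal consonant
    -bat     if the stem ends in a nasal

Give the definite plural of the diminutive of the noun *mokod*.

mokodadavanbat

*mokod*: final consonant = /d/, voiced → -ada → *mokodada*.
The last vowel of the diminutive form *mokodada* is /a/, which is an unrounded vowel, so the plural suffix is -van, giving *mokodadavan*.
The final consonant of the plural form *mokodadavan* is /n/, which is a nasal, so the definite suffix is -bat, giving *mokodadavanbat*.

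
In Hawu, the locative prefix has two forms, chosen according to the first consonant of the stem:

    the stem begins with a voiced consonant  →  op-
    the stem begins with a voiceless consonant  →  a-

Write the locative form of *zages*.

opzages

*zages* — first consonant /z/ (voiced) → op- → *opzages*.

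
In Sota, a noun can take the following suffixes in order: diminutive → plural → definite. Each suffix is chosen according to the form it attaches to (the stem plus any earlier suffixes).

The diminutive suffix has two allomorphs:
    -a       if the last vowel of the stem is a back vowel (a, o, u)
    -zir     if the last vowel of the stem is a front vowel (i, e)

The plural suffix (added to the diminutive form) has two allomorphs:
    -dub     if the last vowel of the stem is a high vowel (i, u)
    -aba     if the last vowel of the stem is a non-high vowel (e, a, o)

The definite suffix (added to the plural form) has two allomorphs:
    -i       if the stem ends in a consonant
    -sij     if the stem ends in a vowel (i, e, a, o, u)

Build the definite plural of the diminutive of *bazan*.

Since the last vowel of *bazan* is /a/ (a back vowel), it takes -a, giving *bazana*.
Since the last vowel of the diminutive form *bazana* is /a/ (a non-high vowel), it takes -aba, giving *bazanaaba*.
The plural form *bazanaaba*: final sound = /a/, a vowel → -sij → *bazanaabasij*.

bazanaabasij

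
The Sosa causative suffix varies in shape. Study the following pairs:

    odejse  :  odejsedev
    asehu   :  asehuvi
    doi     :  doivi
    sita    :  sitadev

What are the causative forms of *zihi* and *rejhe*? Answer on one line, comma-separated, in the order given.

zihivi, rejhedev

Looking at the last vowel of each stem: -vi when the last vowel of the stem is a high vowel (*asehu*, *doi*); -dev when the last vowel of the stem is a non-high vowel (*odejse*, *sita*).
The last vowel of *zihi* is /i/, which is a high vowel, so the suffix is -vi, giving *zihivi*.
*rejhe*: last vowel = /e/, a non-high vowel → -dev → *rejhedev*.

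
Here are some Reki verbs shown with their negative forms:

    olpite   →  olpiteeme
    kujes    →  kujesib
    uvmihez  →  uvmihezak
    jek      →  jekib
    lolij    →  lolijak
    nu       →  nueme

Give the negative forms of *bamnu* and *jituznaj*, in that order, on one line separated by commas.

bamnueme, jituznajak

The pattern is voicing of the final sound: -ib when the stem ends in a voiceless consonant (*kujes*, *jek*); -ak when the stem ends in a voiced consonant (*uvmihez*, *lolij*); -eme when the stem ends in a vowel (*olpite*, *nu*).
*bamnu*: final sound = /u/, a vowel → -eme → *bamnueme*.
Since the final sound of *jituznaj* is /j/ (a voiced consonant), it takes -ak, giving *jituznajak*.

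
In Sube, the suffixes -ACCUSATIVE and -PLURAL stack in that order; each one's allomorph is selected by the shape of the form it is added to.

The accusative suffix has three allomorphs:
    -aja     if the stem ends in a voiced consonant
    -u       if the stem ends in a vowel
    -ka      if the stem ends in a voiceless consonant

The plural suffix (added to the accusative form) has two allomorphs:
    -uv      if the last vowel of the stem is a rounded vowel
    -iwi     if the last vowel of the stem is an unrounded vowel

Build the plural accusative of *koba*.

kobauuv

*koba*: final sound = /a/, a vowel → -u → *kobau*.
Since the last vowel of the accusative form *kobau* is /u/ (a rounded vowel), it takes -uv, giving *kobauuv*.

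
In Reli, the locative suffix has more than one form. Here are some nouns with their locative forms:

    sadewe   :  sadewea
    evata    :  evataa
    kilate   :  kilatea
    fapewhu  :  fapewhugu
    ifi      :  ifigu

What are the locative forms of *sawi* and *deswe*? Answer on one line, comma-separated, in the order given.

The suffix is conditioned by the last vowel: -gu when the last vowel of the stem is a high vowel (*fapewhu*, *ifi*); -a when the last vowel of the stem is a non-high vowel (*sadewe*, *evata*, *kilate*).
The last vowel of *sawi* is /i/, which is a high vowel, so the suffix is -gu, giving *sawigu*.
Since the last vowel of *deswe* is /e/ (a non-high vowel), it takes -a, giving *deswea*.

sawigu, deswea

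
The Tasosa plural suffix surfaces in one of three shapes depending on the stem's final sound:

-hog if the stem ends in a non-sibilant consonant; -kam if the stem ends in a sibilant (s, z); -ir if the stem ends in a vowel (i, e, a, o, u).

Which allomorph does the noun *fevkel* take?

*fevkel* — final sound /l/ (a non-sibilant consonant) → -hog.

-hog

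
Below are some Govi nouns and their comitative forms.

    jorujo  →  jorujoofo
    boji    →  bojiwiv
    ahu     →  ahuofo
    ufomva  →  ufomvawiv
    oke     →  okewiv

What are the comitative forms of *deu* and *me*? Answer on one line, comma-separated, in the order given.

The alternation tracks the last vowel of the stem — -ofo when the last vowel of the stem is a rounded vowel (*jorujo*, *ahu*); -wiv when the last vowel of the stem is an unrounded vowel (*boji*, *ufomva*, *oke*).
*deu*: last vowel = /u/, a rounded vowel → -ofo → *deuofo*.
*me*: last vowel = /e/, an unrounded vowel → -wiv → *mewiv*.

deuofo, mewiv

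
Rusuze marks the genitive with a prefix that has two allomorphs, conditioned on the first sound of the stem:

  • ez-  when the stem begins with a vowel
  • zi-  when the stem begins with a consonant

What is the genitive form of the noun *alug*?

*alug*: first sound = /a/, a vowel → ez- → *ezalug*.

ezalug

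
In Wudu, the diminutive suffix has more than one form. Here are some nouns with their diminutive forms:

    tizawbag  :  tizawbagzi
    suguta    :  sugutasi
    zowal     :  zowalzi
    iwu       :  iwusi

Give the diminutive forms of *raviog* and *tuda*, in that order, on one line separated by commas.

The pattern is consonant vs. vowel: -zi when the stem ends in a consonant (*tizawbag*, *zowal*); -si when the stem ends in a vowel (*suguta*, *iwu*).
*raviog* — final sound /g/ (a consonant) → -zi → *raviogzi*.
*tuda* — final sound /a/ (a vowel) → -si → *tudasi*.

raviogzi, tudasi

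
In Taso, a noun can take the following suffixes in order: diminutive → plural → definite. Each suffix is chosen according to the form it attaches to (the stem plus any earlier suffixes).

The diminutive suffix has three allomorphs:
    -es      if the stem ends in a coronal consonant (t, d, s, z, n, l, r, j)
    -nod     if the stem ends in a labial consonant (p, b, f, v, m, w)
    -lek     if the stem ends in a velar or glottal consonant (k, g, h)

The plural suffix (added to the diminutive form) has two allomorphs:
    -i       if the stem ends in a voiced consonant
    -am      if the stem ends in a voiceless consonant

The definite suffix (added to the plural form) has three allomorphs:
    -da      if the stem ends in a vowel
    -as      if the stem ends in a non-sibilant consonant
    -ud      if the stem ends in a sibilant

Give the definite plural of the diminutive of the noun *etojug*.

*etojug* — final consonant /g/ (velar/glottal) → -lek → *etojuglek*.
The diminutive form *etojuglek*: final consonant = /k/, voiceless → -am → *etojuglekam*.
The plural form *etojuglekam* — final sound /m/ (a non-sibilant consonant) → -as → *etojuglekamas*.

etojuglekamas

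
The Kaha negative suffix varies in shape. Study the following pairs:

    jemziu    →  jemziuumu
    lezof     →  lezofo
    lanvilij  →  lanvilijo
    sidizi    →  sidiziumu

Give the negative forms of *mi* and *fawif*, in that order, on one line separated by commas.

miumu, fawifo

The suffix is conditioned by the final sound: -o when the stem ends in a consonant (*lezof*, *lanvilij*); -umu when the stem ends in a vowel (*jemziu*, *sidizi*).
The final sound of *mi* is /i/, which is a vowel, so the suffix is -umu, giving *miumu*.
*fawif*: final sound = /f/, a consonant → -o → *fawifo*.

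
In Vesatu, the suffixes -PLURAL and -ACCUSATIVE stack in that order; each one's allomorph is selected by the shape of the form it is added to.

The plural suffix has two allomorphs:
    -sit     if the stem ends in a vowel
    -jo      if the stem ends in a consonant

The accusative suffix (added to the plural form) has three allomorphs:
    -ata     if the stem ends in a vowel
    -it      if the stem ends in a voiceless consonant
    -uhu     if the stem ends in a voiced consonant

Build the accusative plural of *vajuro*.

*vajuro* — final sound /o/ (a vowel) → -sit → *vajurosit*.
The plural form *vajurosit*: final sound = /t/, a voiceless consonant → -it → *vajurositit*.

vajurositit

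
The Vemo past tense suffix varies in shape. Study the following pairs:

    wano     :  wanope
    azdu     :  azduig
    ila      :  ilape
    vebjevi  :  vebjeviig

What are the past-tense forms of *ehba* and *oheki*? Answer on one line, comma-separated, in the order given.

ehbape, ohekiig

The alternation tracks the last vowel of the stem — -ig when the last vowel of the stem is a high vowel (*azdu*, *vebjevi*); -pe when the last vowel of the stem is a non-high vowel (*wano*, *ila*).
*ehba* — last vowel /a/ (a non-high vowel) → -pe → *ehbape*.
*oheki* — last vowel /i/ (a high vowel) → -ig → *ohekiig*.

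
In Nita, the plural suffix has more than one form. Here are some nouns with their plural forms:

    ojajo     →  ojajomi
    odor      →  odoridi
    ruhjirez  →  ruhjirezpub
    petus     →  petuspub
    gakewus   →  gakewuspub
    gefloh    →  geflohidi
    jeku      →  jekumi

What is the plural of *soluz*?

Looking at the final sound of each stem: -pub when the stem ends in a sibilant (*ruhjirez*, *petus*, *gakewus*); -idi when the stem ends in a non-sibilant consonant (*odor*, *gefloh*); -mi when the stem ends in a vowel (*ojajo*, *jeku*).
*soluz* — final sound /z/ (a sibilant) → -pub → *soluzpub*.

soluzpub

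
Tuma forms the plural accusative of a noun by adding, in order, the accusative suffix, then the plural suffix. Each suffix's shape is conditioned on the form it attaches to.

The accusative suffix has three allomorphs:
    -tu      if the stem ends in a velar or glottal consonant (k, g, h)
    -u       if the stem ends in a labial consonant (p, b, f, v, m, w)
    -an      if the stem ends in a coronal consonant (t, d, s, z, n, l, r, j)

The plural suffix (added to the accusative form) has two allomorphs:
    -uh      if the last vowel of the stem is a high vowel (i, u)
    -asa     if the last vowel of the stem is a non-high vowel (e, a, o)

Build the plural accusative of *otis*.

The final consonant of *otis* is /s/, which is coronal, so the accusative suffix is -an, giving *otisan*.
The accusative form *otisan*: last vowel = /a/, a non-high vowel → -asa → *otisanasa*.

otisanasa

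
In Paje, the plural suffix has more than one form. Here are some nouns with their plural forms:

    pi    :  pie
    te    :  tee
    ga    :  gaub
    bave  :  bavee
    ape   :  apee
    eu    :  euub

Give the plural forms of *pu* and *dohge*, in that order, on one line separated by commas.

Looking at the last vowel of each stem: -e when the last vowel of the stem is a front vowel (*pi*, *te*, *bave*, *ape*); -ub when the last vowel of the stem is a back vowel (*ga*, *eu*).
*pu* — last vowel /u/ (a back vowel) → -ub → *puub*.
*dohge*: last vowel = /e/, a front vowel → -e → *dohgee*.

puub, dohgee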